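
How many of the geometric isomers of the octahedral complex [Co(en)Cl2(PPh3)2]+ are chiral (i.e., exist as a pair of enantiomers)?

1

An octahedron has six vertices in three trans pairs; every non-trans pair is cis.
Each en is bidentate and must span two cis positions.
The distinct arrangements are (3 in all): Cl trans, PPh3 cis; Cl cis, PPh3 cis (chiral); Cl cis, PPh3 trans.
One of these lacks any improper symmetry element and so occurs as an enantiomeric pair, giving 3 + 1 = 4 stereoisomers in total.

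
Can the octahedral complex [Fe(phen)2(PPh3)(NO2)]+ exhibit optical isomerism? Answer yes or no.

yes

The six octahedral sites form three mutually perpendicular trans pairs.
Each phen is bidentate and must span two cis positions.
Systematic placement gives 2 geometric isomers: PPh3 and NO2 mutually trans; PPh3 and NO2 mutually cis (chiral).
One of these lacks any improper symmetry element and so occurs as an enantiomeric pair, giving 2 + 1 = 3 stereoisomers in total.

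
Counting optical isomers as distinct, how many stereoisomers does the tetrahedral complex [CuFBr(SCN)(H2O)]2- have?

In a tetrahedral complex all four positions are equivalent and every pair of ligands is adjacent — there is no cis/trans distinction.
Only one geometric arrangement is possible; it has no improper symmetry element, so it exists as a pair of enantiomers (2 stereoisomers).

2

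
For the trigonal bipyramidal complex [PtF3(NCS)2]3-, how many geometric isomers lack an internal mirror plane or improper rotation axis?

0

In a trigonal bipyramid the two axial positions differ from the three equatorial ones.
The distinct arrangements are (3 in all): NCS both equatorial; NCS one axial, one equatorial; NCS both axial.
Each arrangement has an internal mirror plane or centre of symmetry, so none is chiral.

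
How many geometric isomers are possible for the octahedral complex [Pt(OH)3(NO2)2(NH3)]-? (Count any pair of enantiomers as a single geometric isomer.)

The six octahedral sites form three mutually perpendicular trans pairs.
Systematic placement gives 3 geometric isomers: OH mer, NO2 cis; OH mer, NO2 trans; OH fac, NO2 cis.

3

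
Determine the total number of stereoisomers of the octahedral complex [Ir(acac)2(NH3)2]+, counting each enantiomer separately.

3

The six octahedral sites form three mutually perpendicular trans pairs.
Each acac is bidentate and must span two cis positions.
Working through the distinct placements yields 2 geometric isomers: NH3 trans; NH3 cis (chiral).
One of these lacks any improper symmetry element and so occurs as an enantiomeric pair, giving 2 + 1 = 3 stereoisomers in total.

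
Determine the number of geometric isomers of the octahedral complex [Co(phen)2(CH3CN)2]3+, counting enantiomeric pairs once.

2

Each phen is bidentate and must span two cis positions.
The distinct arrangements are (2 in all): CH3CN trans; CH3CN cis (chiral).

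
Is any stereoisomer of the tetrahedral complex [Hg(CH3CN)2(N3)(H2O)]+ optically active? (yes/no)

no

Only one geometric arrangement is possible.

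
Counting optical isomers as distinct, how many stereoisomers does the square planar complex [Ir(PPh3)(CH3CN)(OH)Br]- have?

A square has two trans pairs of vertices; adjacent vertices are cis.
Systematic placement gives 3 geometric isomers: (Br/OH trans, CH3CN/PPh3 trans); (Br/PPh3 trans, CH3CN/OH trans); (Br/CH3CN trans, OH/PPh3 trans).
Each arrangement has an internal mirror plane or centre of symmetry, so none is chiral.

3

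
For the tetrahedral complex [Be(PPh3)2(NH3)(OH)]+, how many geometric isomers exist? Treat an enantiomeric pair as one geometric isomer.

1

All four vertices of a tetrahedron are equivalent and mutually adjacent, so cis/trans isomerism cannot arise.
Only one geometric arrangement is possible.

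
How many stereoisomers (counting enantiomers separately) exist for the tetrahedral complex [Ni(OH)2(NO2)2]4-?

1

All four vertices of a tetrahedron are equivalent and mutually adjacent, so cis/trans isomerism cannot arise.
Only one geometric arrangement is possible.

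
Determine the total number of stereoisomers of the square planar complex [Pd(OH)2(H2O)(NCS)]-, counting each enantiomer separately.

2

In a square planar complex each vertex has one trans partner and two cis neighbours.
The distinct arrangements are (2 in all): OH cis; OH trans.
Each arrangement has an internal mirror plane or centre of symmetry, so none is chiral.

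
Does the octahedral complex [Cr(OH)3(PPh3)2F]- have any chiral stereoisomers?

The distinct arrangements are (3 in all): OH mer, PPh3 trans; OH fac, PPh3 cis; OH mer, PPh3 cis.
Each arrangement has an internal mirror plane or centre of symmetry, so none is chiral.

no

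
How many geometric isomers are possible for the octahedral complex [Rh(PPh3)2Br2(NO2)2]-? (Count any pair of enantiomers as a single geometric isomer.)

5

The six octahedral sites form three mutually perpendicular trans pairs.
The distinct arrangements are (5 in all): PPh3 trans, Br trans, NO2 trans; PPh3 cis, Br trans, NO2 cis; PPh3 trans, Br cis, NO2 cis; PPh3 cis, Br cis, NO2 cis (chiral); PPh3 cis, Br cis, NO2 trans.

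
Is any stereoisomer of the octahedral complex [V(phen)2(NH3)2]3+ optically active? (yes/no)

Each phen is bidentate and must span two cis positions.
Working through the distinct placements yields 2 geometric isomers: NH3 trans; NH3 cis (chiral).
One of these lacks any improper symmetry element and so occurs as an enantiomeric pair, giving 2 + 1 = 3 stereoisomers in total.

yes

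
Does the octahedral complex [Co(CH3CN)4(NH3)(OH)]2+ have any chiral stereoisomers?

no

An octahedron has six vertices in three trans pairs; every non-trans pair is cis.
The distinct arrangements are (2 in all): NH3 and OH mutually trans; NH3 and OH mutually cis.
Each arrangement has an internal mirror plane or centre of symmetry, so none is chiral.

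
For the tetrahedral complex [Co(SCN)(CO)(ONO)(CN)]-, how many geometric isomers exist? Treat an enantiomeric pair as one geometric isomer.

All four vertices of a tetrahedron are equivalent and mutually adjacent, so cis/trans isomerism cannot arise.
Only one geometric arrangement is possible; it has no improper symmetry element, so it exists as a pair of enantiomers (2 stereoisomers).

1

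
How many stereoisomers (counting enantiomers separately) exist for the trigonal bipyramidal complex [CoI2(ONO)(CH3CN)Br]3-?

10

Placing the ligands in turn and identifying arrangements related by rotation or reflection leaves 7 distinct geometric isomers.
Of these, 3 lack any improper symmetry element and so occur as enantiomeric pairs, giving 7 + 3 = 10 stereoisomers in total.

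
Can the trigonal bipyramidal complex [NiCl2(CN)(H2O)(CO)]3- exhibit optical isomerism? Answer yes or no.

A trigonal bipyramid has two axial and three equatorial sites, which are chemically inequivalent.
Placing the ligands in turn and identifying arrangements related by rotation or reflection leaves 7 distinct geometric isomers.
Of these, 3 lack any improper symmetry element and so occur as enantiomeric pairs, giving 7 + 3 = 10 stereoisomers in total.

yes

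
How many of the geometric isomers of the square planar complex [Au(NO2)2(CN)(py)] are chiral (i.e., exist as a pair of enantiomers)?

In a square planar complex each vertex has one trans partner and two cis neighbours.
Working through the distinct placements yields 2 geometric isomers: NO2 cis; NO2 trans.
Each arrangement has an internal mirror plane or centre of symmetry, so none is chiral.

0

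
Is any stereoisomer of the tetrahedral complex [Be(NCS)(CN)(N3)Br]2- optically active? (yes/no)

Only one geometric arrangement is possible; it has no improper symmetry element, so it exists as a pair of enantiomers (2 stereoisomers).

yes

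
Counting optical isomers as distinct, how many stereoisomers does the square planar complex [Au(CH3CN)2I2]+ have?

2

There are 2 geometric isomers: CH3CN cis; CH3CN trans.
Each arrangement has an internal mirror plane or centre of symmetry, so none is chiral.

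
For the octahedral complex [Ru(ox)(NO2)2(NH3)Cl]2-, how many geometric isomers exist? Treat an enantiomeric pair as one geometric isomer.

4

Each ox is bidentate and must span two cis positions.
The distinct arrangements are (4 in all): NO2 cis (3 arrangements, 2 chiral); NO2 trans.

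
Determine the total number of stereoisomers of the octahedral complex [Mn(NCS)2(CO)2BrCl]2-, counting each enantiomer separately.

8

An octahedron has six vertices in three trans pairs; every non-trans pair is cis.
Working through the distinct placements yields 6 geometric isomers: NCS trans, CO cis; NCS cis, CO cis (3 arrangements, 2 chiral); NCS trans, CO trans; NCS cis, CO trans.
Of these, 2 lack any improper symmetry element and so occur as enantiomeric pairs, giving 6 + 2 = 8 stereoisomers in total.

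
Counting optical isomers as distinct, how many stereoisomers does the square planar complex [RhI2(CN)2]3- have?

The distinct arrangements are (2 in all): I cis; I trans.
Each arrangement has an internal mirror plane or centre of symmetry, so none is chiral.

2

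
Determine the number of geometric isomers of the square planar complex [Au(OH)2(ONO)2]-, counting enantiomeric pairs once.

Systematic placement gives 2 geometric isomers: OH cis; OH trans.

2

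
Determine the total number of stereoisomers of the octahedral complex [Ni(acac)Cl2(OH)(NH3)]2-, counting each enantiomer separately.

An octahedron has six vertices in three trans pairs; every non-trans pair is cis.
Each acac is bidentate and must span two cis positions.
Working through the distinct placements yields 4 geometric isomers: Cl trans; Cl cis (3 arrangements, 2 chiral).
Of these, 2 lack any improper symmetry element and so occur as enantiomeric pairs, giving 4 + 2 = 6 stereoisomers in total.

6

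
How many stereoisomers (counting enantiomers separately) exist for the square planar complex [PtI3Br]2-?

1

In a square planar complex each vertex has one trans partner and two cis neighbours.
Only one geometric arrangement is possible.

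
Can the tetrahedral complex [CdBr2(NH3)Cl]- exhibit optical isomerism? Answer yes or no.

no

All four vertices of a tetrahedron are equivalent and mutually adjacent, so cis/trans isomerism cannot arise.
Only one geometric arrangement is possible.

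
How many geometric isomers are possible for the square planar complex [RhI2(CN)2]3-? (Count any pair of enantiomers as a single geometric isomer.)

In a square planar complex each vertex has one trans partner and two cis neighbours.
Systematic placement gives 2 geometric isomers: I cis; I trans.

2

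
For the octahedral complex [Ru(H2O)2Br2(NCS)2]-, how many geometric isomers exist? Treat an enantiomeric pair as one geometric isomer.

In an octahedral complex each vertex has one trans partner and four cis neighbours.
Working through the distinct placements yields 5 geometric isomers: H2O trans, Br trans, NCS trans; H2O cis, Br trans, NCS cis; H2O cis, Br cis, NCS trans; H2O cis, Br cis, NCS cis (chiral); H2O trans, Br cis, NCS cis.

5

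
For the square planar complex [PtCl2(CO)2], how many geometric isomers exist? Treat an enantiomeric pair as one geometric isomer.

In a square planar complex each vertex has one trans partner and two cis neighbours.
Systematic placement gives 2 geometric isomers: Cl cis; Cl trans.

2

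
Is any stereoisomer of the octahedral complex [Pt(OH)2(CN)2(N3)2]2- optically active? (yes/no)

yes

The six octahedral sites form three mutually perpendicular trans pairs.
Working through the distinct placements yields 5 geometric isomers: OH trans, CN trans, N3 trans; OH cis, CN trans, N3 cis; OH trans, CN cis, N3 cis; OH cis, CN cis, N3 cis (chiral); OH cis, CN cis, N3 trans.
One of these lacks any improper symmetry element and so occurs as an enantiomeric pair, giving 5 + 1 = 6 stereoisomers in total.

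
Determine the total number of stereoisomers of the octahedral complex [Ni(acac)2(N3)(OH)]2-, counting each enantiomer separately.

3

An octahedron has six vertices in three trans pairs; every non-trans pair is cis.
Each acac is bidentate and must span two cis positions.
Systematic placement gives 2 geometric isomers: N3 and OH mutually trans; N3 and OH mutually cis (chiral).
One of these lacks any improper symmetry element and so occurs as an enantiomeric pair, giving 2 + 1 = 3 stereoisomers in total.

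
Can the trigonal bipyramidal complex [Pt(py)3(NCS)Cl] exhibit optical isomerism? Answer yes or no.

no

A trigonal bipyramid has two axial and three equatorial sites, which are chemically inequivalent.
The distinct arrangements are (4 in all): NCS axial, Cl axial; NCS equatorial, Cl axial; NCS axial, Cl equatorial; NCS equatorial, Cl equatorial.
Each arrangement has an internal mirror plane or centre of symmetry, so none is chiral.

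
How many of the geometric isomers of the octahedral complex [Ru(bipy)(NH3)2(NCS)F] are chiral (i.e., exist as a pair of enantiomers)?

2

In an octahedral complex each vertex has one trans partner and four cis neighbours.
Each bipy is bidentate and must span two cis positions.
The distinct arrangements are (4 in all): NH3 cis (3 arrangements, 2 chiral); NH3 trans.
Of these, 2 lack any improper symmetry element and so occur as enantiomeric pairs, giving 4 + 2 = 6 stereoisomers in total.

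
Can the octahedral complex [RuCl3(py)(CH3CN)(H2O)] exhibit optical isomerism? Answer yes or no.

Systematic placement gives 4 geometric isomers: Cl mer (3 arrangements); Cl fac (chiral).
One of these lacks any improper symmetry element and so occurs as an enantiomeric pair, giving 4 + 1 = 5 stereoisomers in total.

yes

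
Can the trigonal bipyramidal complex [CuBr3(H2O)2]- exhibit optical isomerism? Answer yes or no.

no

A trigonal bipyramid has two axial and three equatorial sites, which are chemically inequivalent.
The distinct arrangements are (3 in all): H2O both equatorial; H2O one axial, one equatorial; H2O both axial.
Each arrangement has an internal mirror plane or centre of symmetry, so none is chiral.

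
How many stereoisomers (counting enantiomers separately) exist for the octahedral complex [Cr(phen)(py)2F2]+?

4

In an octahedral complex each vertex has one trans partner and four cis neighbours.
Each phen is bidentate and must span two cis positions.
Systematic placement gives 3 geometric isomers: py cis, F trans; py trans, F cis; py cis, F cis (chiral).
One of these lacks any improper symmetry element and so occurs as an enantiomeric pair, giving 3 + 1 = 4 stereoisomers in total.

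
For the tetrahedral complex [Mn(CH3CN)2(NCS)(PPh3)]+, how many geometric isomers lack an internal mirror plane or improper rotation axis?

0

All four vertices of a tetrahedron are equivalent and mutually adjacent, so cis/trans isomerism cannot arise.
Only one geometric arrangement is possible.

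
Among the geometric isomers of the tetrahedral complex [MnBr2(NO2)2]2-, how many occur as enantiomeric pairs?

In a tetrahedral complex all four positions are equivalent and every pair of ligands is adjacent — there is no cis/trans distinction.
Only one geometric arrangement is possible.

0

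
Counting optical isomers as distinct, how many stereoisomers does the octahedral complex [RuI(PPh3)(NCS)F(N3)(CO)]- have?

The six octahedral sites form three mutually perpendicular trans pairs.
Exhaustive case analysis gives 15 geometric isomers.
Of these, 15 lack any improper symmetry element and so occur as enantiomeric pairs, giving 15 + 15 = 30 stereoisomers in total.

30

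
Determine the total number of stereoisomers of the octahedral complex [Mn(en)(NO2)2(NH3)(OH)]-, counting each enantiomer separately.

The six octahedral sites form three mutually perpendicular trans pairs.
Each en is bidentate and must span two cis positions.
Systematic placement gives 4 geometric isomers: NO2 cis (3 arrangements, 2 chiral); NO2 trans.
Of these, 2 lack any improper symmetry element and so occur as enantiomeric pairs, giving 4 + 2 = 6 stereoisomers in total.

6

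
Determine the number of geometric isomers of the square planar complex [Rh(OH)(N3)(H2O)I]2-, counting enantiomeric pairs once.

A square has two trans pairs of vertices; adjacent vertices are cis.
There are 3 geometric isomers: (H2O/N3 trans, I/OH trans); (H2O/OH trans, I/N3 trans); (H2O/I trans, N3/OH trans).

3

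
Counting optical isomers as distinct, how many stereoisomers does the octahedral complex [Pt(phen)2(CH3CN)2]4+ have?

Each phen is bidentate and must span two cis positions.
The distinct arrangements are (2 in all): CH3CN trans; CH3CN cis (chiral).
One of these lacks any improper symmetry element and so occurs as an enantiomeric pair, giving 2 + 1 = 3 stereoisomers in total.

3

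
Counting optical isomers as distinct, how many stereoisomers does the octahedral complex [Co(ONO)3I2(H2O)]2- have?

3

The six octahedral sites form three mutually perpendicular trans pairs.
Systematic placement gives 3 geometric isomers: ONO mer, I cis; ONO mer, I trans; ONO fac, I cis.
Each arrangement has an internal mirror plane or centre of symmetry, so none is chiral.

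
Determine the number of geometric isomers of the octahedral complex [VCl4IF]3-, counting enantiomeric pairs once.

The distinct arrangements are (2 in all): I and F mutually trans; I and F mutually cis.

2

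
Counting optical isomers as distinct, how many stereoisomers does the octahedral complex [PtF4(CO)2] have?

The six octahedral sites form three mutually perpendicular trans pairs.
Systematic placement gives 2 geometric isomers: CO trans; CO cis.
Each arrangement has an internal mirror plane or centre of symmetry, so none is chiral.

2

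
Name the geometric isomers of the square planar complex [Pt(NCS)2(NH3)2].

cis and trans

A square has two trans pairs of vertices; adjacent vertices are cis.
Systematic placement gives 2 geometric isomers: NCS cis; NCS trans.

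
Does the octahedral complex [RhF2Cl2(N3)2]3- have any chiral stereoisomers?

yes

In an octahedral complex each vertex has one trans partner and four cis neighbours.
There are 5 geometric isomers: F trans, Cl trans, N3 trans; F cis, Cl trans, N3 cis; F cis, Cl cis, N3 trans; F cis, Cl cis, N3 cis (chiral); F trans, Cl cis, N3 cis.
One of these lacks any improper symmetry element and so occurs as an enantiomeric pair, giving 5 + 1 = 6 stereoisomers in total.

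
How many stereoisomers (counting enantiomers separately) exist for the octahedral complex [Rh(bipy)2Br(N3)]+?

The six octahedral sites form three mutually perpendicular trans pairs.
Each bipy is bidentate and must span two cis positions.
Systematic placement gives 2 geometric isomers: Br and N3 mutually trans; Br and N3 mutually cis (chiral).
One of these lacks any improper symmetry element and so occurs as an enantiomeric pair, giving 2 + 1 = 3 stereoisomers in total.

3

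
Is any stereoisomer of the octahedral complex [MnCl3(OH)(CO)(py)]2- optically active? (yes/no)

The six octahedral sites form three mutually perpendicular trans pairs.
There are 4 geometric isomers: Cl mer (3 arrangements); Cl fac (chiral).
One of these lacks any improper symmetry element and so occurs as an enantiomeric pair, giving 4 + 1 = 5 stereoisomers in total.

yes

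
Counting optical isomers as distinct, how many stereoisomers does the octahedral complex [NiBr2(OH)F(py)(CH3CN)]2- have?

15

Placing the ligands in turn and identifying arrangements related by rotation or reflection leaves 9 distinct geometric isomers.
Of these, 6 lack any improper symmetry element and so occur as enantiomeric pairs, giving 9 + 6 = 15 stereoisomers in total.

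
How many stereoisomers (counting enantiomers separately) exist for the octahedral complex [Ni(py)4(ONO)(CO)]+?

2

The six octahedral sites form three mutually perpendicular trans pairs.
Systematic placement gives 2 geometric isomers: ONO and CO mutually trans; ONO and CO mutually cis.
Each arrangement has an internal mirror plane or centre of symmetry, so none is chiral.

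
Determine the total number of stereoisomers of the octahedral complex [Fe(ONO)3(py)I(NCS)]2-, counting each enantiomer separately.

5

In an octahedral complex each vertex has one trans partner and four cis neighbours.
Systematic placement gives 4 geometric isomers: ONO mer (3 arrangements); ONO fac (chiral).
One of these lacks any improper symmetry element and so occurs as an enantiomeric pair, giving 4 + 1 = 5 stereoisomers in total.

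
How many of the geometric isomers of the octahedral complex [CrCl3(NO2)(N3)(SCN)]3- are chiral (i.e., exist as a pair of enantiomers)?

In an octahedral complex each vertex has one trans partner and four cis neighbours.
There are 4 geometric isomers: Cl mer (3 arrangements); Cl fac (chiral).
One of these lacks any improper symmetry element and so occurs as an enantiomeric pair, giving 4 + 1 = 5 stereoisomers in total.

1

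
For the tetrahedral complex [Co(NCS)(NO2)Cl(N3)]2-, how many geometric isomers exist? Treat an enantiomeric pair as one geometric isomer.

1

Only one geometric arrangement is possible; it has no improper symmetry element, so it exists as a pair of enantiomers (2 stereoisomers).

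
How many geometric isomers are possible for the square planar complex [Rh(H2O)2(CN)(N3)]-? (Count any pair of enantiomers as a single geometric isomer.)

2

Working through the distinct placements yields 2 geometric isomers: H2O cis; H2O trans.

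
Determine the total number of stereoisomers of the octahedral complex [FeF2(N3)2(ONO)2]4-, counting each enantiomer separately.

The six octahedral sites form three mutually perpendicular trans pairs.
Working through the distinct placements yields 5 geometric isomers: F trans, N3 trans, ONO trans; F trans, N3 cis, ONO cis; F cis, N3 cis, ONO trans; F cis, N3 cis, ONO cis (chiral); F cis, N3 trans, ONO cis.
One of these lacks any improper symmetry element and so occurs as an enantiomeric pair, giving 5 + 1 = 6 stereoisomers in total.

6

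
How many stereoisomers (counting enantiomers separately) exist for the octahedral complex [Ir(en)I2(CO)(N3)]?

In an octahedral complex each vertex has one trans partner and four cis neighbours.
Each en is bidentate and must span two cis positions.
The distinct arrangements are (4 in all): I cis (3 arrangements, 2 chiral); I trans.
Of these, 2 lack any improper symmetry element and so occur as enantiomeric pairs, giving 4 + 2 = 6 stereoisomers in total.

6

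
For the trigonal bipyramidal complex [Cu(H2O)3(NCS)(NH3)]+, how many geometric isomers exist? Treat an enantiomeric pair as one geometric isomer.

In a trigonal bipyramid the two axial positions differ from the three equatorial ones.
Systematic placement gives 4 geometric isomers: NCS equatorial, NH3 equatorial; NCS axial, NH3 equatorial; NCS equatorial, NH3 axial; NCS axial, NH3 axial.

4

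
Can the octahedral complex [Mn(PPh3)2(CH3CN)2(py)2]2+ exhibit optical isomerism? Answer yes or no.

yes

The six octahedral sites form three mutually perpendicular trans pairs.
There are 5 geometric isomers: PPh3 trans, CH3CN trans, py trans; PPh3 cis, CH3CN trans, py cis; PPh3 cis, CH3CN cis, py trans; PPh3 cis, CH3CN cis, py cis (chiral); PPh3 trans, CH3CN cis, py cis.
One of these lacks any improper symmetry element and so occurs as an enantiomeric pair, giving 5 + 1 = 6 stereoisomers in total.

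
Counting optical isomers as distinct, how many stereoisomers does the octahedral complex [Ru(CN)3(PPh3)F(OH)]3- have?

5

Working through the distinct placements yields 4 geometric isomers: CN mer (3 arrangements); CN fac (chiral).
One of these lacks any improper symmetry element and so occurs as an enantiomeric pair, giving 4 + 1 = 5 stereoisomers in total.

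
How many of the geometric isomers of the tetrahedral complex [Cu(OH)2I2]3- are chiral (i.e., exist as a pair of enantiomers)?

All four vertices of a tetrahedron are equivalent and mutually adjacent, so cis/trans isomerism cannot arise.
Only one geometric arrangement is possible.

0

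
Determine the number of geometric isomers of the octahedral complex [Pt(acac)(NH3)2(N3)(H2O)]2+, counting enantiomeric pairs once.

4

Each acac is bidentate and must span two cis positions.
Working through the distinct placements yields 4 geometric isomers: NH3 cis (3 arrangements, 2 chiral); NH3 trans.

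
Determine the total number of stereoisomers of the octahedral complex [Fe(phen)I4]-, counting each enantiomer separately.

1

An octahedron has six vertices in three trans pairs; every non-trans pair is cis.
Each phen is bidentate and must span two cis positions.
Only one geometric arrangement is possible.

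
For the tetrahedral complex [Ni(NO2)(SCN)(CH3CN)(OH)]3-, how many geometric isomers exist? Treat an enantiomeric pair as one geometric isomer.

In a tetrahedral complex all four positions are equivalent and every pair of ligands is adjacent — there is no cis/trans distinction.
Only one geometric arrangement is possible; it has no improper symmetry element, so it exists as a pair of enantiomers (2 stereoisomers).

1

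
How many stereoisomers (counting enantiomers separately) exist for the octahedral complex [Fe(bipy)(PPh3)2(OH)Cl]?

6

An octahedron has six vertices in three trans pairs; every non-trans pair is cis.
Each bipy is bidentate and must span two cis positions.
There are 4 geometric isomers: PPh3 cis (3 arrangements, 2 chiral); PPh3 trans.
Of these, 2 lack any improper symmetry element and so occur as enantiomeric pairs, giving 4 + 2 = 6 stereoisomers in total.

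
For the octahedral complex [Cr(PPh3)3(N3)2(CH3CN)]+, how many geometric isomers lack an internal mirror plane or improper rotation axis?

In an octahedral complex each vertex has one trans partner and four cis neighbours.
The distinct arrangements are (3 in all): PPh3 mer, N3 cis; PPh3 mer, N3 trans; PPh3 fac, N3 cis.
Each arrangement has an internal mirror plane or centre of symmetry, so none is chiral.

0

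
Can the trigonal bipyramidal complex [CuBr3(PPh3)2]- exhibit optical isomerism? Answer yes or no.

no

In a trigonal bipyramid the two axial positions differ from the three equatorial ones.
Working through the distinct placements yields 3 geometric isomers: PPh3 both equatorial; PPh3 one axial, one equatorial; PPh3 both axial.
Each arrangement has an internal mirror plane or centre of symmetry, so none is chiral.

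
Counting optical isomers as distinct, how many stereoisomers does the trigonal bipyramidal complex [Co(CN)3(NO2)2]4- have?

In a trigonal bipyramid the two axial positions differ from the three equatorial ones.
There are 3 geometric isomers: NO2 both equatorial; NO2 one axial, one equatorial; NO2 both axial.
Each arrangement has an internal mirror plane or centre of symmetry, so none is chiral.

3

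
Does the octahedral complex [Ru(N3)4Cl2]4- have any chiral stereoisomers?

no

An octahedron has six vertices in three trans pairs; every non-trans pair is cis.
There are 2 geometric isomers: Cl trans; Cl cis.
Each arrangement has an internal mirror plane or centre of symmetry, so none is chiral.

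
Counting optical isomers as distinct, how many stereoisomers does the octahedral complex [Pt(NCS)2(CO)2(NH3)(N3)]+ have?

The six octahedral sites form three mutually perpendicular trans pairs.
There are 6 geometric isomers: NCS cis, CO trans; NCS trans, CO trans; NCS cis, CO cis (3 arrangements, 2 chiral); NCS trans, CO cis.
Of these, 2 lack any improper symmetry element and so occur as enantiomeric pairs, giving 6 + 2 = 8 stereoisomers in total.

8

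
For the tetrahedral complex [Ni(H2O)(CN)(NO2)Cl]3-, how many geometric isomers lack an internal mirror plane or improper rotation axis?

In a tetrahedral complex all four positions are equivalent and every pair of ligands is adjacent — there is no cis/trans distinction.
Only one geometric arrangement is possible; it has no improper symmetry element, so it exists as a pair of enantiomers (2 stereoisomers).

1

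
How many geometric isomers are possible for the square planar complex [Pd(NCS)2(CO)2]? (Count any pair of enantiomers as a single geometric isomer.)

2

In a square planar complex each vertex has one trans partner and two cis neighbours.
Systematic placement gives 2 geometric isomers: NCS cis; NCS trans.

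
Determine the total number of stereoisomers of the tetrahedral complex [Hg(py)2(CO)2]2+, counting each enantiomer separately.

Only one geometric arrangement is possible.

1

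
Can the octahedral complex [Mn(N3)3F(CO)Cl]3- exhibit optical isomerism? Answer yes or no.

The six octahedral sites form three mutually perpendicular trans pairs.
The distinct arrangements are (4 in all): N3 mer (3 arrangements); N3 fac (chiral).
One of these lacks any improper symmetry element and so occurs as an enantiomeric pair, giving 4 + 1 = 5 stereoisomers in total.

yes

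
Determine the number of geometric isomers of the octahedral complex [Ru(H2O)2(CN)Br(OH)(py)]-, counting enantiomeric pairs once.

An octahedron has six vertices in three trans pairs; every non-trans pair is cis.
Exhaustive case analysis gives 9 geometric isomers.

9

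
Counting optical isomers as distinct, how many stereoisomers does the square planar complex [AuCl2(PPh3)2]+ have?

In a square planar complex each vertex has one trans partner and two cis neighbours.
The distinct arrangements are (2 in all): Cl cis; Cl trans.
Each arrangement has an internal mirror plane or centre of symmetry, so none is chiral.

2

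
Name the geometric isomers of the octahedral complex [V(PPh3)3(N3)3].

fac and mer

The six octahedral sites form three mutually perpendicular trans pairs.
The distinct arrangements are (2 in all): PPh3 mer; PPh3 fac.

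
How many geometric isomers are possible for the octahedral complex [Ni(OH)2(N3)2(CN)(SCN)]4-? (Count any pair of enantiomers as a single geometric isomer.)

6

An octahedron has six vertices in three trans pairs; every non-trans pair is cis.
There are 6 geometric isomers: OH cis, N3 cis (3 arrangements, 2 chiral); OH trans, N3 cis; OH cis, N3 trans; OH trans, N3 trans.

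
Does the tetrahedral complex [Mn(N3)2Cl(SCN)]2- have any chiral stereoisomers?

no

In a tetrahedral complex all four positions are equivalent and every pair of ligands is adjacent — there is no cis/trans distinction.
Only one geometric arrangement is possible.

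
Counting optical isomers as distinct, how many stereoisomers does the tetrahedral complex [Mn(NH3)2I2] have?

In a tetrahedral complex all four positions are equivalent and every pair of ligands is adjacent — there is no cis/trans distinction.
Only one geometric arrangement is possible.

1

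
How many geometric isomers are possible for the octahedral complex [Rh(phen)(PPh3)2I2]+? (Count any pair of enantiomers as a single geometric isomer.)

3

Each phen is bidentate and must span two cis positions.
Systematic placement gives 3 geometric isomers: PPh3 cis, I trans; PPh3 cis, I cis (chiral); PPh3 trans, I cis.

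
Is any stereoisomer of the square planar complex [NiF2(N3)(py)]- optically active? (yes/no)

no

A square has two trans pairs of vertices; adjacent vertices are cis.
The distinct arrangements are (2 in all): F cis; F trans.
Each arrangement has an internal mirror plane or centre of symmetry, so none is chiral.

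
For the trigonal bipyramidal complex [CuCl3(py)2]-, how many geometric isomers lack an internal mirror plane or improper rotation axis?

In a trigonal bipyramid the two axial positions differ from the three equatorial ones.
Systematic placement gives 3 geometric isomers: py both equatorial; py one axial, one equatorial; py both axial.
Each arrangement has an internal mirror plane or centre of symmetry, so none is chiral.

0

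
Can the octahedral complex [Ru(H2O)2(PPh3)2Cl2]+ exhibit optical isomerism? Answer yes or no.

yes

Working through the distinct placements yields 5 geometric isomers: H2O trans, PPh3 trans, Cl trans; H2O cis, PPh3 cis, Cl trans; H2O cis, PPh3 trans, Cl cis; H2O cis, PPh3 cis, Cl cis (chiral); H2O trans, PPh3 cis, Cl cis.
One of these lacks any improper symmetry element and so occurs as an enantiomeric pair, giving 5 + 1 = 6 stereoisomers in total.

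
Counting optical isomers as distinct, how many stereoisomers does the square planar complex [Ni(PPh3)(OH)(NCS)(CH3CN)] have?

3

There are 3 geometric isomers: (CH3CN/OH trans, NCS/PPh3 trans); (CH3CN/PPh3 trans, NCS/OH trans); (CH3CN/NCS trans, OH/PPh3 trans).
Each arrangement has an internal mirror plane or centre of symmetry, so none is chiral.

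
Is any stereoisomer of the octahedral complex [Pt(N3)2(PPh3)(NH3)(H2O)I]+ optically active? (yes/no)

yes

The six octahedral sites form three mutually perpendicular trans pairs.
Placing the ligands in turn and identifying arrangements related by rotation or reflection leaves 9 distinct geometric isomers.
Of these, 6 lack any improper symmetry element and so occur as enantiomeric pairs, giving 9 + 6 = 15 stereoisomers in total.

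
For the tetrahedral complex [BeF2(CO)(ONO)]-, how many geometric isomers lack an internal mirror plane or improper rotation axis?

0

Only one geometric arrangement is possible.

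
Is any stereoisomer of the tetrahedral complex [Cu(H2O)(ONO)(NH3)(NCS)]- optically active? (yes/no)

yes

Only one geometric arrangement is possible; it has no improper symmetry element, so it exists as a pair of enantiomers (2 stereoisomers).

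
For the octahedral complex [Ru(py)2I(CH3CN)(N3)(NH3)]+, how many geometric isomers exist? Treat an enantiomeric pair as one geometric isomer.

The six octahedral sites form three mutually perpendicular trans pairs.
Placing the ligands in turn and identifying arrangements related by rotation or reflection leaves 9 distinct geometric isomers.

9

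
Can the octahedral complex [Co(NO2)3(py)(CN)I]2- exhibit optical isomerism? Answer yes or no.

In an octahedral complex each vertex has one trans partner and four cis neighbours.
There are 4 geometric isomers: NO2 mer (3 arrangements); NO2 fac (chiral).
One of these lacks any improper symmetry element and so occurs as an enantiomeric pair, giving 4 + 1 = 5 stereoisomers in total.

yes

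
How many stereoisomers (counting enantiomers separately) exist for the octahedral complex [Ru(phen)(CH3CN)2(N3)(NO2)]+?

6

The six octahedral sites form three mutually perpendicular trans pairs.
Each phen is bidentate and must span two cis positions.
Systematic placement gives 4 geometric isomers: CH3CN trans; CH3CN cis (3 arrangements, 2 chiral).
Of these, 2 lack any improper symmetry element and so occur as enantiomeric pairs, giving 4 + 2 = 6 stereoisomers in total.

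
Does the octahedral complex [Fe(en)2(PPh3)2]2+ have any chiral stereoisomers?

In an octahedral complex each vertex has one trans partner and four cis neighbours.
Each en is bidentate and must span two cis positions.
The distinct arrangements are (2 in all): PPh3 trans; PPh3 cis (chiral).
One of these lacks any improper symmetry element and so occurs as an enantiomeric pair, giving 2 + 1 = 3 stereoisomers in total.

yes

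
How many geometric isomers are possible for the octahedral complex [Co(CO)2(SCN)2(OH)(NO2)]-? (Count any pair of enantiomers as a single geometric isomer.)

6

The six octahedral sites form three mutually perpendicular trans pairs.
Systematic placement gives 6 geometric isomers: CO trans, SCN trans; CO trans, SCN cis; CO cis, SCN trans; CO cis, SCN cis (3 arrangements, 2 chiral).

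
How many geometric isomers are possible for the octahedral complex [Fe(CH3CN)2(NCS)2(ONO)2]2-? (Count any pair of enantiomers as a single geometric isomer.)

5

The six octahedral sites form three mutually perpendicular trans pairs.
There are 5 geometric isomers: CH3CN trans, NCS trans, ONO trans; CH3CN trans, NCS cis, ONO cis; CH3CN cis, NCS cis, ONO trans; CH3CN cis, NCS cis, ONO cis (chiral); CH3CN cis, NCS trans, ONO cis.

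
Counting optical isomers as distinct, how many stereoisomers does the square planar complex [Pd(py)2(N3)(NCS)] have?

2

A square has two trans pairs of vertices; adjacent vertices are cis.
Working through the distinct placements yields 2 geometric isomers: py cis; py trans.
Each arrangement has an internal mirror plane or centre of symmetry, so none is chiral.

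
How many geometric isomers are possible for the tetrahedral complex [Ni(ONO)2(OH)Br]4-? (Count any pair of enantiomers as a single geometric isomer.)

1

Only one geometric arrangement is possible.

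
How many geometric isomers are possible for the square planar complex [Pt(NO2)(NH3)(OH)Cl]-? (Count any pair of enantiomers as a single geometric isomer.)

In a square planar complex each vertex has one trans partner and two cis neighbours.
There are 3 geometric isomers: (Cl/NO2 trans, NH3/OH trans); (Cl/OH trans, NH3/NO2 trans); (Cl/NH3 trans, NO2/OH trans).

3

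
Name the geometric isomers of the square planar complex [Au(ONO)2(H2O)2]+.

cis and trans

Systematic placement gives 2 geometric isomers: ONO cis; ONO trans.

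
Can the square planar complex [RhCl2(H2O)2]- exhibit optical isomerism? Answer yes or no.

There are 2 geometric isomers: Cl cis; Cl trans.
Each arrangement has an internal mirror plane or centre of symmetry, so none is chiral.

no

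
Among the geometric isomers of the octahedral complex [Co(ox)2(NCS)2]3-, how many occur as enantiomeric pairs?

1

In an octahedral complex each vertex has one trans partner and four cis neighbours.
Each ox is bidentate and must span two cis positions.
The distinct arrangements are (2 in all): NCS trans; NCS cis (chiral).
One of these lacks any improper symmetry element and so occurs as an enantiomeric pair, giving 2 + 1 = 3 stereoisomers in total.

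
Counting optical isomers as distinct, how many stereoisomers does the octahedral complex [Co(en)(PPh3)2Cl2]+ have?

The six octahedral sites form three mutually perpendicular trans pairs.
Each en is bidentate and must span two cis positions.
Working through the distinct placements yields 3 geometric isomers: PPh3 cis, Cl trans; PPh3 cis, Cl cis (chiral); PPh3 trans, Cl cis.
One of these lacks any improper symmetry element and so occurs as an enantiomeric pair, giving 3 + 1 = 4 stereoisomers in total.

4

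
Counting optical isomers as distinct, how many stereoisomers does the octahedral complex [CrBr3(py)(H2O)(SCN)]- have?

In an octahedral complex each vertex has one trans partner and four cis neighbours.
The distinct arrangements are (4 in all): Br mer (3 arrangements); Br fac (chiral).
One of these lacks any improper symmetry element and so occurs as an enantiomeric pair, giving 4 + 1 = 5 stereoisomers in total.

5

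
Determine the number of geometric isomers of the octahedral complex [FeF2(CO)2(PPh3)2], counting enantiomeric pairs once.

5

The distinct arrangements are (5 in all): F trans, CO trans, PPh3 trans; F cis, CO trans, PPh3 cis; F cis, CO cis, PPh3 trans; F cis, CO cis, PPh3 cis (chiral); F trans, CO cis, PPh3 cis.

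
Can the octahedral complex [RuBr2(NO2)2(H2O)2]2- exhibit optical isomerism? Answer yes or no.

yes

There are 5 geometric isomers: Br trans, NO2 trans, H2O trans; Br trans, NO2 cis, H2O cis; Br cis, NO2 trans, H2O cis; Br cis, NO2 cis, H2O cis (chiral); Br cis, NO2 cis, H2O trans.
One of these lacks any improper symmetry element and so occurs as an enantiomeric pair, giving 5 + 1 = 6 stereoisomers in total.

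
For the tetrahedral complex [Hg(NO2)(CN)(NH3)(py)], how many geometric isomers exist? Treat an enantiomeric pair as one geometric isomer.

Only one geometric arrangement is possible; it has no improper symmetry element, so it exists as a pair of enantiomers (2 stereoisomers).

1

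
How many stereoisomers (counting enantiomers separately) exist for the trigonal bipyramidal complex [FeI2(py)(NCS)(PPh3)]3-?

10

A trigonal bipyramid has two axial and three equatorial sites, which are chemically inequivalent.
Systematic enumeration (placing each ligand type in turn and discarding arrangements equivalent by rotation or reflection) gives 7 geometric isomers.
Of these, 3 lack any improper symmetry element and so occur as enantiomeric pairs, giving 7 + 3 = 10 stereoisomers in total.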